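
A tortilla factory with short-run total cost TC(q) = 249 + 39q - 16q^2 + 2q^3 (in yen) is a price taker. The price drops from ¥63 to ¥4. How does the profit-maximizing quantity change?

Output falls from 6 to 0 (the firm shuts down)

AVC = 39 - 16q + 2q^2, minimized at q = 4 where min AVC = ¥7. MC = 39 - 32q + 6q^2.
At P = ¥63 ≥ min AVC, set P = MC on the rising branch: q = 6.
At P = ¥4 < min AVC = ¥7, price no longer covers variable cost at any output, so the firm shuts down: q = 0.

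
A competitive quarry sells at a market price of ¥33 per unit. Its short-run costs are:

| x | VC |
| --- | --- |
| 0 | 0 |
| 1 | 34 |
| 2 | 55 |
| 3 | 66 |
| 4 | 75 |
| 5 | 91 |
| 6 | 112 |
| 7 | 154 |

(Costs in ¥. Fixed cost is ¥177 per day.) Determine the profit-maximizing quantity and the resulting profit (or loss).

x = 6; profit = -¥91

Tabulate TR − TC: x=0: -177; x=1: -178; x=2: -166; x=3: -144; x=4: -120; x=5: -103; x=6: -91; x=7: -100.
Profit is maximized at x = 6. AVC there is 112/6 = ¥18.67 ≤ P, so producing beats shutting down (which would give -¥177).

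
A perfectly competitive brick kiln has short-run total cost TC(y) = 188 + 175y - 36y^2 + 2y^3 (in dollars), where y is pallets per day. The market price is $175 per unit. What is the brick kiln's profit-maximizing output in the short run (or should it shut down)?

From TC, MC = TC'(y) = 175 - 72y + 6y^2 and AVC = VC/y = 175 - 36y + 2y^2.
AVC is minimized where dAVC/dy = -36 + 4y = 0, at y = 9; min AVC = 175 - 36·9 + 2·9^2 = $13.
Because $175 ≥ $13, revenue can cover variable cost; the firm operates.
P = MC gives -72y + 6y^2 = 0, with roots 0 and 12. Take the larger (rising MC): y* = 12.
Check: AVC at y = 12 is $31 ≤ P, so revenue covers variable cost.
Profit = P·y − TC = 175·12 − 560 = $1540.

Produce at y = 12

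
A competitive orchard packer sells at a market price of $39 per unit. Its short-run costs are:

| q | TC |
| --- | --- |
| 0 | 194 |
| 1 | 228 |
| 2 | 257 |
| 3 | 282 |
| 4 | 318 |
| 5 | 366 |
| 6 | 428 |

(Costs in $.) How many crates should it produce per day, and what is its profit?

Tabulate TR − TC: q=0: -194; q=1: -189; q=2: -179; q=3: -165; q=4: -162; q=5: -171; q=6: -194.
Profit is maximized at q = 4. AVC there is 124/4 = $31 ≤ P, so producing beats shutting down (which would give -$194).

q = 4; profit = -$162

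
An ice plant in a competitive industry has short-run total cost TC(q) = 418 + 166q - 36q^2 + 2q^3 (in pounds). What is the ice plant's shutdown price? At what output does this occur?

The shutdown price is the minimum of AVC. VC = 166q - 36q^2 + 2q^3, so AVC = 166 - 36q + 2q^2.
At the minimum of AVC, MC = AVC. MC = 166 - 72q + 6q^2; setting MC = AVC gives 4q^2 - 36q = 0, so q = 9. min AVC = 4.
For P < £4 the firm produces nothing.

£4 per unit, at q = 9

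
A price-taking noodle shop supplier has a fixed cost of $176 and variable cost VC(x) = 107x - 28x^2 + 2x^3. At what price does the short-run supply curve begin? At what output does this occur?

$9 per unit, at x = 7

Short-run supply begins at min AVC. From VC = 107x - 28x^2 + 2x^3, AVC = 107 - 28x + 2x^2.
At the minimum of AVC, MC = AVC. MC = 107 - 56x + 6x^2; setting MC = AVC gives 4x^2 - 28x = 0, so x = 7. min AVC = 9.
For P < $9 the firm produces nothing.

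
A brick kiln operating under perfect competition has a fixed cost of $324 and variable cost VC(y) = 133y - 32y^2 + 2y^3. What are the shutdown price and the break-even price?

Shutdown price = min AVC. AVC = 133 - 32y + 2y^2, with vertex at y = 8 and minimum $5.
ATC = 324/y + 133 - 32y + 2y^2. Setting dATC/dy = −324/y^2 − 32 + 4y = 0 gives y = 9 (since 4·9^3 − 32·9^2 = 324).
min ATC = 324/9 + 133 − 32·9 + 2·9^2 = $43. That is the break-even price.
Between these two prices the firm operates at a loss; above $43 it earns a profit.

Shutdown price = $5; break-even price = $43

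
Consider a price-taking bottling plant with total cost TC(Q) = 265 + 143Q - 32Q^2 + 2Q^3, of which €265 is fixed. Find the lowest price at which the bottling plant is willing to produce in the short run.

The firm shuts down when price falls below the minimum of average variable cost. AVC = VC/Q = 143 - 32Q + 2Q^2.
At the minimum of AVC, MC = AVC. MC = 143 - 64Q + 6Q^2; setting MC = AVC gives 4Q^2 - 32Q = 0, so Q = 8. min AVC = 15.
So the shutdown price is €15.

€15 per unit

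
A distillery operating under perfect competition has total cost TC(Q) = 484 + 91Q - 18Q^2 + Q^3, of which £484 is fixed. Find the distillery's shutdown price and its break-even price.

Shutdown price = £10; break-even price = £58

AVC = 91 - 18Q + Q^2; minimized at Q = 9, giving min AVC = £10. That is the shutdown price.
ATC = 484/Q + 91 - 18Q + Q^2. Setting dATC/dQ = −484/Q^2 − 18 + 2Q = 0 gives Q = 11 (since 2·11^3 − 18·11^2 = 484).
min ATC = 484/11 + 91 − 18·11 + 11^2 = £58. That is the break-even price.
Between these two prices the firm operates at a loss; above £58 it earns a profit.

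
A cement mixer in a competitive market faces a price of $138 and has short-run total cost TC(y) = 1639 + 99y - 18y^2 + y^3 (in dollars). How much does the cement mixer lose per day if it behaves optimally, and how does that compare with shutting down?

Profit = -$287 at y = 13

AVC = 99 - 18y + y^2; min AVC = $18 at y = 9. Since P = $138 ≥ min AVC, the firm produces.
MC = 99 - 36y + 3y^2. Setting P = MC and taking the root on the rising branch gives y* = 13.
TR = 138·13 = 1794. TC = 1639 + 442 = 2081. Profit = 1794 − 2081 = -$287.
Shutting down would mean losing the fixed cost of $1639, so operating at a loss of $287 is better by $1352.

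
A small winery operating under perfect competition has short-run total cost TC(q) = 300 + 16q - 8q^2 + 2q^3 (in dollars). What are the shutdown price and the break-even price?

Shutdown price = min AVC. AVC = 16 - 8q + 2q^2, with vertex at q = 2 and minimum $8.
ATC = 300/q + 16 - 8q + 2q^2. Setting dATC/dq = −300/q^2 − 8 + 4q = 0 gives q = 5 (since 4·5^3 − 8·5^2 = 300).
min ATC = 300/5 + 16 − 8·5 + 2·5^2 = $86. That is the break-even price.
Between these two prices the firm operates at a loss; above $86 it earns a profit.

Shutdown price = $8; break-even price = $86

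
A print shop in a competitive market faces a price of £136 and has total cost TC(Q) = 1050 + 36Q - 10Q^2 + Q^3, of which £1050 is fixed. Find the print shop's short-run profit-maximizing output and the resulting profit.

Profit = -£50 at Q = 10

AVC = 36 - 10Q + Q^2; min AVC = £11 at Q = 5. Since P = £136 ≥ min AVC, the firm produces.
MC = 36 - 20Q + 3Q^2. Setting P = MC and taking the root on the rising branch gives Q* = 10.
TR = 136·10 = 1360. TC = 1050 + 360 = 1410. Profit = 1360 − 1410 = -£50.
By producing, the firm covers all variable cost plus £1000 of fixed cost; shutting down would lose the full £1050.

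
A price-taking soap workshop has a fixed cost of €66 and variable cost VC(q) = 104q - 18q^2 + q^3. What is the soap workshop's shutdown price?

The shutdown price is the minimum of AVC. VC = 104q - 18q^2 + q^3, so AVC = 104 - 18q + q^2.
At the minimum of AVC, MC = AVC. MC = 104 - 36q + 3q^2; setting MC = AVC gives 2q^2 - 18q = 0, so q = 9. min AVC = 23.
So the shutdown price is €23.

€23 per unit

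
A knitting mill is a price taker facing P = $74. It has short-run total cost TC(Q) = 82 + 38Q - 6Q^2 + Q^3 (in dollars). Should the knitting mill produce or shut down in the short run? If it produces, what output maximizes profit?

Produce at Q = 6

Strip out fixed cost: VC = 38Q - 6Q^2 + Q^3. Then AVC = 38 - 6Q + Q^2 and MC = 38 - 12Q + 3Q^2.
AVC is minimized where dAVC/dQ = -6 + 2Q = 0, at Q = 3; min AVC = 38 - 6·3 + 3^2 = $29.
Because $74 ≥ $29, revenue can cover variable cost; the firm operates.
Solving P = MC: -36 - 12Q + 3Q^2 = 0 ⇒ Q = -2 or 6. On the upward-sloping branch, Q* = 6.
Check: AVC at Q = 6 is $38 ≤ P, so revenue covers variable cost.
Profit = P·Q − TC = 74·6 − 310 = $134.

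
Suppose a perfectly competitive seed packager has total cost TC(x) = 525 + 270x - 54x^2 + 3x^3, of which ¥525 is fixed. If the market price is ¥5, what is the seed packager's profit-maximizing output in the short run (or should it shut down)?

Strip out fixed cost: VC = 270x - 54x^2 + 3x^3. Then AVC = 270 - 54x + 3x^2 and MC = 270 - 108x + 9x^2.
AVC hits its minimum where MC = AVC, at x = 9, giving min AVC = 270 - 54·9 + 3·9^2 = ¥27.
P = ¥5 lies below min AVC = ¥27; no output level covers variable cost.
Best response: produce nothing and absorb the ¥525 fixed cost.

Shut down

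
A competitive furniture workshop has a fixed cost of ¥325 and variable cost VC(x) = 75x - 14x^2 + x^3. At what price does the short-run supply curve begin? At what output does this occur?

¥26 per unit, at x = 7

Short-run supply begins at min AVC. From VC = 75x - 14x^2 + x^3, AVC = 75 - 14x + x^2.
At the minimum of AVC, MC = AVC. MC = 75 - 28x + 3x^2; setting MC = AVC gives 2x^2 - 14x = 0, so x = 7. min AVC = 26.
For P < ¥26 the firm produces nothing.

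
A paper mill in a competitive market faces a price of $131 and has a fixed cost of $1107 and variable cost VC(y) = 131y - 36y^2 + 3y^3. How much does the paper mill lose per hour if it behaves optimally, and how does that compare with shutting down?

Profit = -$339 at y = 8

AVC = 131 - 36y + 3y^2 has its minimum $23 at y = 6; price $131 clears that bar, so the firm operates.
MC = 131 - 72y + 9y^2. Setting P = MC and taking the root on the rising branch gives y* = 8.
TR = 131·8 = 1048. TC = 1107 + 280 = 1387. Profit = 1048 − 1387 = -$339.
Shutting down would mean losing the fixed cost of $1107, so operating at a loss of $339 is better by $768.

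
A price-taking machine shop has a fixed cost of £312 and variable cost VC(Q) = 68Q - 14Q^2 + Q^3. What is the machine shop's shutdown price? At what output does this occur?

The firm shuts down when price falls below the minimum of average variable cost. AVC = VC/Q = 68 - 14Q + Q^2.
dAVC/dQ = -14 + 2Q = 0 gives Q = 7. min AVC = 68 - 14·7 + 7^2 = 19.
So the shutdown price is £19.

£19 per unit, at Q = 7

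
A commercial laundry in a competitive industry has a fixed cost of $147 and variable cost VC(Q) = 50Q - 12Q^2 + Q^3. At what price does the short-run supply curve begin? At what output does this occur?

The shutdown price is the minimum of AVC. VC = 50Q - 12Q^2 + Q^3, so AVC = 50 - 12Q + Q^2.
At the minimum of AVC, MC = AVC. MC = 50 - 24Q + 3Q^2; setting MC = AVC gives 2Q^2 - 12Q = 0, so Q = 6. min AVC = 14.
The firm shuts down for any P below $14.

$14 per unit, at Q = 6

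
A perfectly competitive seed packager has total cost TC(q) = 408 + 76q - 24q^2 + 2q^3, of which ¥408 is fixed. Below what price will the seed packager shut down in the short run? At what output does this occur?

The shutdown price is the minimum of AVC. VC = 76q - 24q^2 + 2q^3, so AVC = 76 - 24q + 2q^2.
dAVC/dq = -24 + 4q = 0 gives q = 6. min AVC = 76 - 24·6 + 2·6^2 = 4.
So the shutdown price is ¥4.

¥4 per unit, at q = 6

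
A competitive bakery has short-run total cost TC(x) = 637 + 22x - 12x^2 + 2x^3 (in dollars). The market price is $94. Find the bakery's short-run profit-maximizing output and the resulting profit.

Profit = -$205 at x = 6

AVC = 22 - 12x + 2x^2; min AVC = $4 at x = 3. Since P = $94 ≥ min AVC, the firm produces.
MC = 22 - 24x + 6x^2. Setting P = MC and taking the root on the rising branch gives x* = 6.
TR = 94·6 = 564. TC = 637 + 132 = 769. Profit = 564 − 769 = -$205.
By producing, the firm covers all variable cost plus $432 of fixed cost; shutting down would lose the full $637.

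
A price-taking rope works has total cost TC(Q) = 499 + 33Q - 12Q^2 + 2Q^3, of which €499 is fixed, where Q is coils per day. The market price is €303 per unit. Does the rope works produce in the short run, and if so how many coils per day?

Produce at Q = 9

From TC, MC = TC'(Q) = 33 - 24Q + 6Q^2 and AVC = VC/Q = 33 - 12Q + 2Q^2.
AVC hits its minimum where MC = AVC, at Q = 3, giving min AVC = 33 - 12·3 + 2·3^2 = €15.
Since P = €303 ≥ min AVC = €15, price covers variable cost and the firm should produce.
Solving P = MC: -270 - 24Q + 6Q^2 = 0 ⇒ Q = -5 or 9. On the upward-sloping branch, Q* = 9.
Check: AVC at Q = 9 is €87 ≤ P, so revenue covers variable cost.
Profit = P·Q − TC = 303·9 − 1282 = €1445.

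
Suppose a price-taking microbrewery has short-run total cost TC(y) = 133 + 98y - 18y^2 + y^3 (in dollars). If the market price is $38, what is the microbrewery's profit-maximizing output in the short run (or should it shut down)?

Produce at y = 10

Variable cost is VC = 98y - 18y^2 + y^3, so AVC = VC/y = 98 - 18y + y^2 and MC = dTC/dy = 98 - 36y + 3y^2.
The AVC parabola has its vertex at y = 18/2 = 9, where AVC = 98 - 18·9 + 9^2 = $17.
P = $38 exceeds min AVC = $17, so the firm stays open.
Set P = MC: 38 = 98 - 36y + 3y^2 → 60 - 36y + 3y^2 = 0. The roots are y = 2 and y = 10; the profit-maximizing output is on the rising part of MC, so y* = 10.
Check: AVC at y = 10 is $18 ≤ P, so revenue covers variable cost.
Profit = P·y − TC = 38·10 − 313 = $67.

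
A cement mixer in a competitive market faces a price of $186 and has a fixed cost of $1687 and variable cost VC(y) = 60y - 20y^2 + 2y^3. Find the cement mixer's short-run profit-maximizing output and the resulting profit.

Profit = -$391 at y = 9

AVC = 60 - 20y + 2y^2 has its minimum $10 at y = 5; price $186 clears that bar, so the firm operates.
MC = 60 - 40y + 6y^2. Setting P = MC and taking the root on the rising branch gives y* = 9.
TR = 186·9 = 1674. TC = 1687 + 378 = 2065. Profit = 1674 − 2065 = -$391.
By producing, the firm covers all variable cost plus $1296 of fixed cost; shutting down would lose the full $1687.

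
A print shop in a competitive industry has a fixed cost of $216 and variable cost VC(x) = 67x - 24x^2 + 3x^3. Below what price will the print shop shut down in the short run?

Short-run supply begins at min AVC. From VC = 67x - 24x^2 + 3x^3, AVC = 67 - 24x + 3x^2.
dAVC/dx = -24 + 6x = 0 gives x = 4. min AVC = 67 - 24·4 + 3·4^2 = 19.
For P < $19 the firm produces nothing.

$19 per unit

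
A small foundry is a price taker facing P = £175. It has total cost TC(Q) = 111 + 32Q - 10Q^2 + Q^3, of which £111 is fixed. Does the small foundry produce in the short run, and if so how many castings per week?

Produce at Q = 11

Strip out fixed cost: VC = 32Q - 10Q^2 + Q^3. Then AVC = 32 - 10Q + Q^2 and MC = 32 - 20Q + 3Q^2.
The AVC parabola has its vertex at Q = 10/2 = 5, where AVC = 32 - 10·5 + 5^2 = £7.
Since P = £175 ≥ min AVC = £7, price covers variable cost and the firm should produce.
Solving P = MC: -143 - 20Q + 3Q^2 = 0 ⇒ Q = -13/3 or 11. On the upward-sloping branch, Q* = 11.
Check: AVC at Q = 11 is £43 ≤ P, so revenue covers variable cost.
Profit = P·Q − TC = 175·11 − 584 = £1341.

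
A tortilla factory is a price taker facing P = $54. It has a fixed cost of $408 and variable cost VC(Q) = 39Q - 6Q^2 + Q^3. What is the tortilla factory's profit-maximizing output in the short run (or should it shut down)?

Produce at Q = 5

From TC, MC = TC'(Q) = 39 - 12Q + 3Q^2 and AVC = VC/Q = 39 - 6Q + Q^2.
The AVC parabola has its vertex at Q = 6/2 = 3, where AVC = 39 - 6·3 + 3^2 = $30.
Because $54 ≥ $30, revenue can cover variable cost; the firm operates.
P = MC gives -15 - 12Q + 3Q^2 = 0, with roots -1 and 5. Take the larger (rising MC): Q* = 5.
Check: AVC at Q = 5 is $34 ≤ P, so revenue covers variable cost.
Profit = P·Q − TC = 54·5 − 578 = -$308, a loss, but smaller than the $408 fixed cost the firm would lose by shutting down.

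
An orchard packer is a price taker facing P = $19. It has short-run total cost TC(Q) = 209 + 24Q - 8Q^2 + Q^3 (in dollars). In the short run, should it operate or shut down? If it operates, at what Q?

Produce at Q = 5

From TC, MC = TC'(Q) = 24 - 16Q + 3Q^2 and AVC = VC/Q = 24 - 8Q + Q^2.
AVC hits its minimum where MC = AVC, at Q = 4, giving min AVC = 24 - 8·4 + 4^2 = $8.
Since P = $19 ≥ min AVC = $8, price covers variable cost and the firm should produce.
Set P = MC: 19 = 24 - 16Q + 3Q^2 → 5 - 16Q + 3Q^2 = 0. The roots are Q = 1/3 and Q = 5; the profit-maximizing output is on the rising part of MC, so Q* = 5.
Check: AVC at Q = 5 is $9 ≤ P, so revenue covers variable cost.
Profit = P·Q − TC = 19·5 − 254 = -$159, a loss, but smaller than the $209 fixed cost the firm would lose by shutting down.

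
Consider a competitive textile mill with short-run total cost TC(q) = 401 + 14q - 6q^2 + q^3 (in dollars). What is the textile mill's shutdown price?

The firm shuts down when price falls below the minimum of average variable cost. AVC = VC/q = 14 - 6q + q^2.
At the minimum of AVC, MC = AVC. MC = 14 - 12q + 3q^2; setting MC = AVC gives 2q^2 - 6q = 0, so q = 3. min AVC = 5.
So the shutdown price is $5.

$5 per unit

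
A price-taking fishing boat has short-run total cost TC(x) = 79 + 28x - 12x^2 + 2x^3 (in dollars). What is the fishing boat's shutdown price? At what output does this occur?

$10 per unit, at x = 3

The firm shuts down when price falls below the minimum of average variable cost. AVC = VC/x = 28 - 12x + 2x^2.
At the minimum of AVC, MC = AVC. MC = 28 - 24x + 6x^2; setting MC = AVC gives 4x^2 - 12x = 0, so x = 3. min AVC = 10.
The firm shuts down for any P below $10.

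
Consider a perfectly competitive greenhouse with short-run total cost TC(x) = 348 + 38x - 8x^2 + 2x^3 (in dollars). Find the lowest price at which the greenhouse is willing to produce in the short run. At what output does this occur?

The shutdown price is the minimum of AVC. VC = 38x - 8x^2 + 2x^3, so AVC = 38 - 8x + 2x^2.
dAVC/dx = -8 + 4x = 0 gives x = 2. min AVC = 38 - 8·2 + 2·2^2 = 30.
For P < $30 the firm produces nothing.

$30 per unit, at x = 2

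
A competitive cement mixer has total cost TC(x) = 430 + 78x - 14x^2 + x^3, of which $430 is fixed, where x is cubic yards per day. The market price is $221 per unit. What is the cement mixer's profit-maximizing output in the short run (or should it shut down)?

Produce at x = 13

Variable cost is VC = 78x - 14x^2 + x^3, so AVC = VC/x = 78 - 14x + x^2 and MC = dTC/dx = 78 - 28x + 3x^2.
AVC is minimized where dAVC/dx = -14 + 2x = 0, at x = 7; min AVC = 78 - 14·7 + 7^2 = $29.
P = $221 exceeds min AVC = $29, so the firm stays open.
P = MC gives -143 - 28x + 3x^2 = 0, with roots -11/3 and 13. Take the larger (rising MC): x* = 13.
Check: AVC at x = 13 is $65 ≤ P, so revenue covers variable cost.
Profit = P·x − TC = 221·13 − 1275 = $1598.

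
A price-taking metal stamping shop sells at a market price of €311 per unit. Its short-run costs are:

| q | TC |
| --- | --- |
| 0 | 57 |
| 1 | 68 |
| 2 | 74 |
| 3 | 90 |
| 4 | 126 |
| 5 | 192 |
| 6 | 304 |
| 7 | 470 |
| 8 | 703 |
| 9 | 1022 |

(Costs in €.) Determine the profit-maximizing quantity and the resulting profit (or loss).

Profit at each row (π = 311q − TC): q=0: -57; q=1: 243; q=2: 548; q=3: 843; q=4: 1118; q=5: 1363; q=6: 1562; q=7: 1707; q=8: 1785; q=9: 1777.
Profit is maximized at q = 8. AVC there is 646/8 = €80.75 ≤ P, so producing beats shutting down (which would give -€57).

q = 8; profit = €1785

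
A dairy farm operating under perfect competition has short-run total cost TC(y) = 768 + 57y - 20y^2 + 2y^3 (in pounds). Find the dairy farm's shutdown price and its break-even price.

Shutdown price = min AVC. AVC = 57 - 20y + 2y^2, with vertex at y = 5 and minimum £7.
ATC = 768/y + 57 - 20y + 2y^2. Setting dATC/dy = −768/y^2 − 20 + 4y = 0 gives y = 8 (since 4·8^3 − 20·8^2 = 768).
min ATC = 768/8 + 57 − 20·8 + 2·8^2 = £121. That is the break-even price.
Between these two prices the firm operates at a loss; above £121 it earns a profit.

Shutdown price = £7; break-even price = £121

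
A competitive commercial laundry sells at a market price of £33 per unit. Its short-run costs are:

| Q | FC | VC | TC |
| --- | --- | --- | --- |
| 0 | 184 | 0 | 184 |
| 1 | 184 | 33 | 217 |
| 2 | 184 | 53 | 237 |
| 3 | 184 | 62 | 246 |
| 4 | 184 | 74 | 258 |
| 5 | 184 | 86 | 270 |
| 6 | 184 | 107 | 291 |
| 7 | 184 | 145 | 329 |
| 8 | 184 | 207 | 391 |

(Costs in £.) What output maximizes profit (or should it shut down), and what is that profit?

Profit at each row (π = 33Q − TC): Q=0: -184; Q=1: -184; Q=2: -171; Q=3: -147; Q=4: -126; Q=5: -105; Q=6: -93; Q=7: -98; Q=8: -127.
Profit is maximized at Q = 6. AVC there is 107/6 = £17.83 ≤ P, so producing beats shutting down (which would give -£184).

Q = 6; profit = -£93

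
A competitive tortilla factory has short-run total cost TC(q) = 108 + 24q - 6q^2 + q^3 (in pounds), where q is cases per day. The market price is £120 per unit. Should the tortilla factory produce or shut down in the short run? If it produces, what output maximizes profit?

Produce at q = 8

Strip out fixed cost: VC = 24q - 6q^2 + q^3. Then AVC = 24 - 6q + q^2 and MC = 24 - 12q + 3q^2.
AVC is minimized where dAVC/dq = -6 + 2q = 0, at q = 3; min AVC = 24 - 6·3 + 3^2 = £15.
P = £120 exceeds min AVC = £15, so the firm stays open.
Solving P = MC: -96 - 12q + 3q^2 = 0 ⇒ q = -4 or 8. On the upward-sloping branch, q* = 8.
Check: AVC at q = 8 is £40 ≤ P, so revenue covers variable cost.
Profit = P·q − TC = 120·8 − 428 = £532.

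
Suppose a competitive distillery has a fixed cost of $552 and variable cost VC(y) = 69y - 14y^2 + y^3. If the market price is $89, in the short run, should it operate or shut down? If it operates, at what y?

Produce at y = 10

Variable cost is VC = 69y - 14y^2 + y^3, so AVC = VC/y = 69 - 14y + y^2 and MC = dTC/dy = 69 - 28y + 3y^2.
AVC hits its minimum where MC = AVC, at y = 7, giving min AVC = 69 - 14·7 + 7^2 = $20.
Since P = $89 ≥ min AVC = $20, price covers variable cost and the firm should produce.
Set P = MC: 89 = 69 - 28y + 3y^2 → -20 - 28y + 3y^2 = 0. The roots are y = -2/3 and y = 10; the profit-maximizing output is on the rising part of MC, so y* = 10.
Check: AVC at y = 10 is $29 ≤ P, so revenue covers variable cost.
Profit = P·y − TC = 89·10 − 842 = $48.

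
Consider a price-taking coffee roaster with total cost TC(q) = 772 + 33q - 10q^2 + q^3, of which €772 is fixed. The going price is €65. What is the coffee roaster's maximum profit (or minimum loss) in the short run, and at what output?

Profit = -€388 at q = 8

AVC = 33 - 10q + q^2; min AVC = €8 at q = 5. Since P = €65 ≥ min AVC, the firm produces.
MC = 33 - 20q + 3q^2. Setting P = MC and taking the root on the rising branch gives q* = 8.
TR = 65·8 = 520. TC = 772 + 136 = 908. Profit = 520 − 908 = -€388.
Shutting down would mean losing the fixed cost of €772, so operating at a loss of €388 is better by €384.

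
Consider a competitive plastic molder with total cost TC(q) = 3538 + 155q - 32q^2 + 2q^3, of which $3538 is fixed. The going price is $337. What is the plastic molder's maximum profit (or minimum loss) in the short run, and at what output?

AVC = 155 - 32q + 2q^2 has its minimum $27 at q = 8; price $337 clears that bar, so the firm operates.
With MC = 155 - 64q + 6q^2, P = MC on the upward-sloping part at q* = 13.
TR = 337·13 = 4381. TC = 3538 + 1001 = 4539. Profit = 4381 − 4539 = -$158.
Shutting down would mean losing the fixed cost of $3538, so operating at a loss of $158 is better by $3380.

Profit = -$158 at q = 13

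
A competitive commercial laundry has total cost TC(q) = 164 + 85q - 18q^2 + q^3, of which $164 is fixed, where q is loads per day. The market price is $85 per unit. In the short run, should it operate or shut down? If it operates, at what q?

From TC, MC = TC'(q) = 85 - 36q + 3q^2 and AVC = VC/q = 85 - 18q + q^2.
The AVC parabola has its vertex at q = 18/2 = 9, where AVC = 85 - 18·9 + 9^2 = $4.
P = $85 exceeds min AVC = $4, so the firm stays open.
Set P = MC: 85 = 85 - 36q + 3q^2 → -36q + 3q^2 = 0. The roots are q = 0 and q = 12; the profit-maximizing output is on the rising part of MC, so q* = 12.
Check: AVC at q = 12 is $13 ≤ P, so revenue covers variable cost.
Profit = P·q − TC = 85·12 − 320 = $700.

Produce at q = 12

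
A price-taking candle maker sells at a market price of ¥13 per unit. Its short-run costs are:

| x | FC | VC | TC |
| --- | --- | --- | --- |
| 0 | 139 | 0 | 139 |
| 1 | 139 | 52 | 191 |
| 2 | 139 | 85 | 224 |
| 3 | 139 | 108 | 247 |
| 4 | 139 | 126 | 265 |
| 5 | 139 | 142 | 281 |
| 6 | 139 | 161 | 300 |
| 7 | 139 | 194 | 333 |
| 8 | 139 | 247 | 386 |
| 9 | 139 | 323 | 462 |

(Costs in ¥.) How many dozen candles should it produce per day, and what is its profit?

x = 0 (shut down); profit = -¥139

Tabulate TR − TC: x=0: -139; x=1: -178; x=2: -198; x=3: -208; x=4: -213; x=5: -216; x=6: -222; x=7: -242; x=8: -282; x=9: -345.
Profit is highest at x = 0. Equivalently, the lowest AVC in the table is 161/6 ≈ ¥26.83 at x = 6, and P = ¥13 falls below it — price never covers variable cost, so the firm shuts down and loses only its fixed cost.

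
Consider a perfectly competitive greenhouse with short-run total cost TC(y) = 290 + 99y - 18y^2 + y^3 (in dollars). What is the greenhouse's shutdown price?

$18 per unit

The shutdown price is the minimum of AVC. VC = 99y - 18y^2 + y^3, so AVC = 99 - 18y + y^2.
dAVC/dy = -18 + 2y = 0 gives y = 9. min AVC = 99 - 18·9 + 9^2 = 18.
So the shutdown price is $18.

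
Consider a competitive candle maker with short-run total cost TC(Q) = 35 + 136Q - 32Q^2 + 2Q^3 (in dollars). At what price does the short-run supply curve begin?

Short-run supply begins at min AVC. From VC = 136Q - 32Q^2 + 2Q^3, AVC = 136 - 32Q + 2Q^2.
At the minimum of AVC, MC = AVC. MC = 136 - 64Q + 6Q^2; setting MC = AVC gives 4Q^2 - 32Q = 0, so Q = 8. min AVC = 8.
For P < $8 the firm produces nothing.

$8 per unit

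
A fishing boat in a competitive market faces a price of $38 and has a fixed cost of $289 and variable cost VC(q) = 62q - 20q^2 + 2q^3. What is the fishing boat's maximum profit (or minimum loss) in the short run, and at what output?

AVC = 62 - 20q + 2q^2 has its minimum $12 at q = 5; price $38 clears that bar, so the firm operates.
With MC = 62 - 40q + 6q^2, P = MC on the upward-sloping part at q* = 6.
TR = 38·6 = 228. TC = 289 + 84 = 373. Profit = 228 − 373 = -$145.
That loss of $145 beats the $289 the firm would lose by shutting down; producing recovers $144 of fixed cost.

Profit = -$145 at q = 6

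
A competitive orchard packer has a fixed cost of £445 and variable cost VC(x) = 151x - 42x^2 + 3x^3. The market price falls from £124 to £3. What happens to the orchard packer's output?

MC = 151 - 84x + 9x^2; the shutdown threshold is min AVC = £4 (at x = 7).
With P = £124 above the shutdown price, P = MC gives x = 9.
At P = £3 < min AVC = £4, price no longer covers variable cost at any output, so the firm shuts down: x = 0.

Output falls from 9 to 0 (the firm shuts down)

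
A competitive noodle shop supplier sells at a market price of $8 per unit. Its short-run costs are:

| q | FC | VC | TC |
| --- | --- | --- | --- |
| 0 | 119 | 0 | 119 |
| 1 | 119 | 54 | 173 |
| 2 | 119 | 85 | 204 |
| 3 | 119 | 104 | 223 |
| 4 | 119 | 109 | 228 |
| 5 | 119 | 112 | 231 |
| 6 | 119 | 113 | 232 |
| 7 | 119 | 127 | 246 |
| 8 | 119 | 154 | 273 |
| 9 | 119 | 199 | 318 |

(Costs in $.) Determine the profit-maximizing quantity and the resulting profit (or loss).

Tabulate TR − TC: q=0: -119; q=1: -165; q=2: -188; q=3: -199; q=4: -196; q=5: -191; q=6: -184; q=7: -190; q=8: -209; q=9: -246.
Profit is highest at q = 0. Equivalently, the lowest AVC in the table is 127/7 ≈ $18.14 at q = 7, and P = $8 falls below it — price never covers variable cost, so the firm shuts down and loses only its fixed cost.

q = 0 (shut down); profit = -$119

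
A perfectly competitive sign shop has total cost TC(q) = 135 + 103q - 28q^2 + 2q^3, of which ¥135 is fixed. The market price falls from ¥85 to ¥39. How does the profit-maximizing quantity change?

MC = 103 - 56q + 6q^2; the shutdown threshold is min AVC = ¥5 (at q = 7).
With P = ¥85 above the shutdown price, P = MC gives q = 9.
At P = ¥39 ≥ min AVC, set P = MC: q = 8. The firm stays open but cuts output.

Output falls from 9 to 8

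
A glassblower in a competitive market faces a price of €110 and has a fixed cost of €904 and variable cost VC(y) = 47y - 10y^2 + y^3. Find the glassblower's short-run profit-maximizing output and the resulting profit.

AVC = 47 - 10y + y^2; min AVC = €22 at y = 5. Since P = €110 ≥ min AVC, the firm produces.
With MC = 47 - 20y + 3y^2, P = MC on the upward-sloping part at y* = 9.
TR = 110·9 = 990. TC = 904 + 342 = 1246. Profit = 990 − 1246 = -€256.
Shutting down would mean losing the fixed cost of €904, so operating at a loss of €256 is better by €648.

Profit = -€256 at y = 9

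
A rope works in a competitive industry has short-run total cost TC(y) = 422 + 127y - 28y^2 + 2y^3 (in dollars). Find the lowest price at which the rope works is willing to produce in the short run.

The shutdown price is the minimum of AVC. VC = 127y - 28y^2 + 2y^3, so AVC = 127 - 28y + 2y^2.
At the minimum of AVC, MC = AVC. MC = 127 - 56y + 6y^2; setting MC = AVC gives 4y^2 - 28y = 0, so y = 7. min AVC = 29.
For P < $29 the firm produces nothing.

$29 per unit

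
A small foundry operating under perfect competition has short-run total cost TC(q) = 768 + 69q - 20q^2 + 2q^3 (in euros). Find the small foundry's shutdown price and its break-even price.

Shutdown price = min AVC. AVC = 69 - 20q + 2q^2, with vertex at q = 5 and minimum €19.
ATC = 768/q + 69 - 20q + 2q^2. Setting dATC/dq = −768/q^2 − 20 + 4q = 0 gives q = 8 (since 4·8^3 − 20·8^2 = 768).
min ATC = 768/8 + 69 − 20·8 + 2·8^2 = €133. That is the break-even price.
For €19 ≤ P < €133 the firm produces at a loss; below €19 it shuts down.

Shutdown price = €19; break-even price = €133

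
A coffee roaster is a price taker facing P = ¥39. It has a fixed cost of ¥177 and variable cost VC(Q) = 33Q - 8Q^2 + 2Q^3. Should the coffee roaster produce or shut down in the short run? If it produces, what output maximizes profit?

Strip out fixed cost: VC = 33Q - 8Q^2 + 2Q^3. Then AVC = 33 - 8Q + 2Q^2 and MC = 33 - 16Q + 6Q^2.
AVC is minimized where dAVC/dQ = -8 + 4Q = 0, at Q = 2; min AVC = 33 - 8·2 + 2·2^2 = ¥25.
Since P = ¥39 ≥ min AVC = ¥25, price covers variable cost and the firm should produce.
Set P = MC: 39 = 33 - 16Q + 6Q^2 → -6 - 16Q + 6Q^2 = 0. The roots are Q = -1/3 and Q = 3; the profit-maximizing output is on the rising part of MC, so Q* = 3.
Check: AVC at Q = 3 is ¥27 ≤ P, so revenue covers variable cost.
Profit = P·Q − TC = 39·3 − 258 = -¥141, a loss, but smaller than the ¥177 fixed cost the firm would lose by shutting down.

Produce at Q = 3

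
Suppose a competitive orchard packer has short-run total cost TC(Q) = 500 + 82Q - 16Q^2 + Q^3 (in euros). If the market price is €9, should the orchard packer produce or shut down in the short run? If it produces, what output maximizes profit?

Strip out fixed cost: VC = 82Q - 16Q^2 + Q^3. Then AVC = 82 - 16Q + Q^2 and MC = 82 - 32Q + 3Q^2.
The AVC parabola has its vertex at Q = 16/2 = 8, where AVC = 82 - 16·8 + 8^2 = €18.
P = €9 lies below min AVC = €18; no output level covers variable cost.
The firm minimizes its loss by shutting down and losing only its fixed cost of €500.

Shut down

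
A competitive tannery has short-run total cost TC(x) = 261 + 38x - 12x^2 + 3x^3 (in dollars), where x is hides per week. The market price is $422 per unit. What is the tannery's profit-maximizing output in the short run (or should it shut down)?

Produce at x = 8

Variable cost is VC = 38x - 12x^2 + 3x^3, so AVC = VC/x = 38 - 12x + 3x^2 and MC = dTC/dx = 38 - 24x + 9x^2.
The AVC parabola has its vertex at x = 12/6 = 2, where AVC = 38 - 12·2 + 3·2^2 = $26.
Because $422 ≥ $26, revenue can cover variable cost; the firm operates.
Set P = MC: 422 = 38 - 24x + 9x^2 → -384 - 24x + 9x^2 = 0. The roots are x = -16/3 and x = 8; the profit-maximizing output is on the rising part of MC, so x* = 8.
Check: AVC at x = 8 is $134 ≤ P, so revenue covers variable cost.
Profit = P·x − TC = 422·8 − 1333 = $2043.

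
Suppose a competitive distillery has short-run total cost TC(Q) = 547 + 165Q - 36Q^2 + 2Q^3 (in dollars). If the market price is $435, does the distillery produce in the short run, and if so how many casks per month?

Strip out fixed cost: VC = 165Q - 36Q^2 + 2Q^3. Then AVC = 165 - 36Q + 2Q^2 and MC = 165 - 72Q + 6Q^2.
AVC hits its minimum where MC = AVC, at Q = 9, giving min AVC = 165 - 36·9 + 2·9^2 = $3.
Since P = $435 ≥ min AVC = $3, price covers variable cost and the firm should produce.
Solving P = MC: -270 - 72Q + 6Q^2 = 0 ⇒ Q = -3 or 15. On the upward-sloping branch, Q* = 15.
Check: AVC at Q = 15 is $75 ≤ P, so revenue covers variable cost.
Profit = P·Q − TC = 435·15 − 1672 = $4853.

Produce at Q = 15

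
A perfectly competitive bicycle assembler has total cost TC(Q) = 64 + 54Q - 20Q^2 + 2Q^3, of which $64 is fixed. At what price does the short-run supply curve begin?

$4 per unit

Short-run supply begins at min AVC. From VC = 54Q - 20Q^2 + 2Q^3, AVC = 54 - 20Q + 2Q^2.
At the minimum of AVC, MC = AVC. MC = 54 - 40Q + 6Q^2; setting MC = AVC gives 4Q^2 - 20Q = 0, so Q = 5. min AVC = 4.
The firm shuts down for any P below $4.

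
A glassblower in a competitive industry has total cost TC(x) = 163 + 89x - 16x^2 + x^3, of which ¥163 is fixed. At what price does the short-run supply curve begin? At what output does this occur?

¥25 per unit, at x = 8

The firm shuts down when price falls below the minimum of average variable cost. AVC = VC/x = 89 - 16x + x^2.
At the minimum of AVC, MC = AVC. MC = 89 - 32x + 3x^2; setting MC = AVC gives 2x^2 - 16x = 0, so x = 8. min AVC = 25.
So the shutdown price is ¥25.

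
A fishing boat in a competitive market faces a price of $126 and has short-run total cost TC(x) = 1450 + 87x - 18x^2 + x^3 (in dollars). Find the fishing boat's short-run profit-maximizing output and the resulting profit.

Profit = -$98 at x = 13

AVC = 87 - 18x + x^2; min AVC = $6 at x = 9. Since P = $126 ≥ min AVC, the firm produces.
MC = 87 - 36x + 3x^2. Setting P = MC and taking the root on the rising branch gives x* = 13.
TR = 126·13 = 1638. TC = 1450 + 286 = 1736. Profit = 1638 − 1736 = -$98.
That loss of $98 beats the $1450 the firm would lose by shutting down; producing recovers $1352 of fixed cost.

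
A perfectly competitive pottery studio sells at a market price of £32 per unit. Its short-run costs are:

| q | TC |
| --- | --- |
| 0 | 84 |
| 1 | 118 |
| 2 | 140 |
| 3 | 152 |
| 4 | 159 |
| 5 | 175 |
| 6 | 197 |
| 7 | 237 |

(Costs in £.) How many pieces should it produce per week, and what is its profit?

Tabulate TR − TC: q=0: -84; q=1: -86; q=2: -76; q=3: -56; q=4: -31; q=5: -15; q=6: -5; q=7: -13.
Profit is maximized at q = 6. AVC there is 113/6 = £18.83 ≤ P, so producing beats shutting down (which would give -£84).

q = 6; profit = -£5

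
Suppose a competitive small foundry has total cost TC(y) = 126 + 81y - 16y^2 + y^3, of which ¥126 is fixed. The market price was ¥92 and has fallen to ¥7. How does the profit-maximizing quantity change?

AVC = 81 - 16y + y^2, minimized at y = 8 where min AVC = ¥17. MC = 81 - 32y + 3y^2.
At P = ¥92 ≥ min AVC, set P = MC on the rising branch: y = 11.
At P = ¥7 < min AVC = ¥17, price no longer covers variable cost at any output, so the firm shuts down: y = 0.

Output falls from 11 to 0 (the firm shuts down)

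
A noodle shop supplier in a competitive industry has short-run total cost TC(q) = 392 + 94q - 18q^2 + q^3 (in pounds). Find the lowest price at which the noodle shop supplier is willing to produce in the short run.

Short-run supply begins at min AVC. From VC = 94q - 18q^2 + q^3, AVC = 94 - 18q + q^2.
dAVC/dq = -18 + 2q = 0 gives q = 9. min AVC = 94 - 18·9 + 9^2 = 13.
So the shutdown price is £13.

£13 per unit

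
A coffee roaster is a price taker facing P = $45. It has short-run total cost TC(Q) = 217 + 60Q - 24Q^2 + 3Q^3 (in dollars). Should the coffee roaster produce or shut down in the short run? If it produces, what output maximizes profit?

From TC, MC = TC'(Q) = 60 - 48Q + 9Q^2 and AVC = VC/Q = 60 - 24Q + 3Q^2.
AVC hits its minimum where MC = AVC, at Q = 4, giving min AVC = 60 - 24·4 + 3·4^2 = $12.
Since P = $45 ≥ min AVC = $12, price covers variable cost and the firm should produce.
P = MC gives 15 - 48Q + 9Q^2 = 0, with roots 1/3 and 5. Take the larger (rising MC): Q* = 5.
Check: AVC at Q = 5 is $15 ≤ P, so revenue covers variable cost.
Profit = P·Q − TC = 45·5 − 292 = -$67, a loss, but smaller than the $217 fixed cost the firm would lose by shutting down.

Produce at Q = 5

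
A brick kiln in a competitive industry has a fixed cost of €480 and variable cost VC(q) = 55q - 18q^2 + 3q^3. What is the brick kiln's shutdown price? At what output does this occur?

€28 per unit, at q = 3

Short-run supply begins at min AVC. From VC = 55q - 18q^2 + 3q^3, AVC = 55 - 18q + 3q^2.
At the minimum of AVC, MC = AVC. MC = 55 - 36q + 9q^2; setting MC = AVC gives 6q^2 - 18q = 0, so q = 3. min AVC = 28.
For P < €28 the firm produces nothing.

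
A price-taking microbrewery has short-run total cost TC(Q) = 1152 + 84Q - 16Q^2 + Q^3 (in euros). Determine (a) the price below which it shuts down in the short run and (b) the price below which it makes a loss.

Shutdown price = €20; break-even price = €132

AVC = 84 - 16Q + Q^2; minimized at Q = 8, giving min AVC = €20. That is the shutdown price.
ATC = 1152/Q + 84 - 16Q + Q^2. Setting dATC/dQ = −1152/Q^2 − 16 + 2Q = 0 gives Q = 12 (since 2·12^3 − 16·12^2 = 1152).
min ATC = 1152/12 + 84 − 16·12 + 12^2 = €132. That is the break-even price.
Between these two prices the firm operates at a loss; above €132 it earns a profit.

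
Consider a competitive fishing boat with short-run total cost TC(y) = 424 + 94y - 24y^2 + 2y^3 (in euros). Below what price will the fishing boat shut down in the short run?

€22 per unit

Short-run supply begins at min AVC. From VC = 94y - 24y^2 + 2y^3, AVC = 94 - 24y + 2y^2.
dAVC/dy = -24 + 4y = 0 gives y = 6. min AVC = 94 - 24·6 + 2·6^2 = 22.
For P < €22 the firm produces nothing.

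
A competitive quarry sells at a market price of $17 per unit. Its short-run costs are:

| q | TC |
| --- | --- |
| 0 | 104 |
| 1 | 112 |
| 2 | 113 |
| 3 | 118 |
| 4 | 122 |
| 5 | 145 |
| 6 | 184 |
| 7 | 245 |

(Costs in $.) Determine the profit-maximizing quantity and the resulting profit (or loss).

q = 4; profit = -$54

Profit at each row (π = 17q − TC): q=0: -104; q=1: -95; q=2: -79; q=3: -67; q=4: -54; q=5: -60; q=6: -82; q=7: -126.
Profit is maximized at q = 4. AVC there is 18/4 = $4.50 ≤ P, so producing beats shutting down (which would give -$104).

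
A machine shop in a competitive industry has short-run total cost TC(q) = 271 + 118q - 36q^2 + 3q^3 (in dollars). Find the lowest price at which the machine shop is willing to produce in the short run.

$10 per unit

Short-run supply begins at min AVC. From VC = 118q - 36q^2 + 3q^3, AVC = 118 - 36q + 3q^2.
dAVC/dq = -36 + 6q = 0 gives q = 6. min AVC = 118 - 36·6 + 3·6^2 = 10.
So the shutdown price is $10.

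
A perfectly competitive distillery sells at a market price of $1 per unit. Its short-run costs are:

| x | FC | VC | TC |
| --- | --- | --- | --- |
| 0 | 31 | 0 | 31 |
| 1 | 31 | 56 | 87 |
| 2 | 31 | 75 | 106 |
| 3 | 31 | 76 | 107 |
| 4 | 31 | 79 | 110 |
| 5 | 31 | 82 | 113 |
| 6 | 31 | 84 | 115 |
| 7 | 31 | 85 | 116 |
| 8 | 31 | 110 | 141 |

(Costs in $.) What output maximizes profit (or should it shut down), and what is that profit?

x = 0 (shut down); profit = -$31

Profit at each row (π = 1x − TC): x=0: -31; x=1: -86; x=2: -104; x=3: -104; x=4: -106; x=5: -108; x=6: -109; x=7: -109; x=8: -133.
Profit is highest at x = 0. Equivalently, the lowest AVC in the table is 85/7 ≈ $12.14 at x = 7, and P = $1 falls below it — price never covers variable cost, so the firm shuts down and loses only its fixed cost.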